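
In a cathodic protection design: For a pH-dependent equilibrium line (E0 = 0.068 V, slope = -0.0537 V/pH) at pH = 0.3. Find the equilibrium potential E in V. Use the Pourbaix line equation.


Apply the Pourbaix line equation: E = E0 + slope*pH
E = 0.068 + (-0.0537)*0.3 = 0.068 + (-0.01611) = 0.05189 V
Rounded to 4 decimal places: E = 0.0519 V

0.0519 V


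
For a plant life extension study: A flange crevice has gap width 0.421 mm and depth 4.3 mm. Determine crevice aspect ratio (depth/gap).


Aspect ratio = depth / gap
Ratio = 4.3 / 0.421 = 10.2

10.2


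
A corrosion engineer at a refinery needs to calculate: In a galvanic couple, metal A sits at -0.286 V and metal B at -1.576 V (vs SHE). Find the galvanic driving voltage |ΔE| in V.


Driving voltage is the absolute potential difference.
|ΔE| = |-0.286 − (-1.576)| = 1.29 V

1.29 V


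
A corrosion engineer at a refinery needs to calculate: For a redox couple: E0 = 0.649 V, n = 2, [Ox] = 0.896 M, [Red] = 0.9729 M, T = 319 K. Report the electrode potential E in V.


Apply the Nernst equation: E = E0 + (RT/nF)*ln([Ox]/[Red])
Step 1: RT/nF = 8.314*319/(2*96485) = 0.01374393 V
Step 2: [Ox]/[Red] = 0.896/0.9729 = 0.920958
Step 3: ln(0.920958) = -0.082341
Step 4: correction = 0.01374393 * -0.082341 = -0.001 V
E = 0.649 + -0.001 = 0.648 V

0.648 V


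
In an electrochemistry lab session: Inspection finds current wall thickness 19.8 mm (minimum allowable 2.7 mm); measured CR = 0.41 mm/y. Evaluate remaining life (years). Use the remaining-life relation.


Apply the remaining-life relation: RL = (t_current − t_min) / CR
RL = (19.8 − 2.7) / 0.41 = 17.1 / 0.41 = 41.7 years

41.7 years


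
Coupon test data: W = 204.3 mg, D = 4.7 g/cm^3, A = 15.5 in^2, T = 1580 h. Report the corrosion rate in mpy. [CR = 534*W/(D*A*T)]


Apply the mpy weight-loss relation: CR = 534 * W / (D * A * T)
Numerator: 534 * 204.3 = 109096.2
Denominator: 4.7 * 15.5 * 1580 = 115103.0
CR = 109096.2 / 115103.0 = 0.948 mpy

0.948 mpy


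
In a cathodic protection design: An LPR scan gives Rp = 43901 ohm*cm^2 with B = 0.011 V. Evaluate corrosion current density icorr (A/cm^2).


Apply the Stern-Geary relation: icorr = B / Rp
icorr = 0.011 / 43901 = 2.506×10^-7 A/cm^2

2.506×10^-7 A/cm^2


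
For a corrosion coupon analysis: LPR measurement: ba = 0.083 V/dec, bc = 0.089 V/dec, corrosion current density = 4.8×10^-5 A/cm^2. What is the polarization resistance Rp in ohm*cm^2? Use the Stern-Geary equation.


Apply the Stern-Geary equation: Rp = ba*bc / (2.303*icorr*(ba+bc))
ba*bc = 0.083*0.089 = 0.007387
ba+bc = 0.172; 2.303*icorr*(ba+bc) = 2.303*4.8×10^-5*0.172 = 1.9013568×10^-5
Rp = 0.007387 / 1.9013568×10^-5 = 388.5 ohm*cm^2

388.5 ohm*cm^2


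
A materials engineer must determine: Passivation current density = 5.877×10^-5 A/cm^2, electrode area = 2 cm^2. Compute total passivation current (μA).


I = i_pass * A, then convert A → μA (×10^6)
I = 5.877×10^-5 * 2 * 10^6 = 117.54 μA

117.54 μA


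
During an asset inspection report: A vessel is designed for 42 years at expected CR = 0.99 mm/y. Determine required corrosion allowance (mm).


Corrosion allowance = CR × design life
CA = 0.99 * 42 = 41.58 mm

41.58 mm


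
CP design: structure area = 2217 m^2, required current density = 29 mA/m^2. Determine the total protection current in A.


I = area * current density, then convert mA → A (÷1000)
I = 2217 * 29 / 1000 = 64.29 A

64.29 A


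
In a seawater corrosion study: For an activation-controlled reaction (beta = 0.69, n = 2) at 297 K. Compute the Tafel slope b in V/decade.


Apply the Tafel slope relation: b = 2.303*R*T/(beta*n*F)
Numerator: 2.303 * 8.314 * 297 = 5686.7
Denominator: 0.69 * 2 * 96485 = 133149.3
b = 5686.7 / 133149.3 = 0.043 V/decade

0.043 V/decade


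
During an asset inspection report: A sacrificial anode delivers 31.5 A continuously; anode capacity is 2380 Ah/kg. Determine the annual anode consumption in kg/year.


Annual consumption = current * hours per year / capacity
Rate = 31.5 * 8760 / 2380 = 115.9 kg/year

115.9 kg/year


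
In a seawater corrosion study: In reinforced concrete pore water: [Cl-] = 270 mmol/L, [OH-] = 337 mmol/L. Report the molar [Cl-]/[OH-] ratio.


Threshold parameter = [Cl-] / [OH-] (molar basis; both in mmol/L, so units cancel)
Ratio = 270 / 337 = 0.8

0.8


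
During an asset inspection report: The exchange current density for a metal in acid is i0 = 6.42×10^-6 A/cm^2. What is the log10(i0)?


i0 = 6.42×10^-6 A/cm^2
log10(i0) = -5.192

-5.192


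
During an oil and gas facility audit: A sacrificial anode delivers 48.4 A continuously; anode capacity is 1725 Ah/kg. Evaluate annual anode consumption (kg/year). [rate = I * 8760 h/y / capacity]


Annual consumption = current * hours per year / capacity
Rate = 48.4 * 8760 / 1725 = 245.8 kg/year

245.8 kg/year


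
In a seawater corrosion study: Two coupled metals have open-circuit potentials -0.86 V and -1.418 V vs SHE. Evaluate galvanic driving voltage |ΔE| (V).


Driving voltage is the absolute potential difference.
|ΔE| = |-0.86 − (-1.418)| = 0.558 V

0.558 V


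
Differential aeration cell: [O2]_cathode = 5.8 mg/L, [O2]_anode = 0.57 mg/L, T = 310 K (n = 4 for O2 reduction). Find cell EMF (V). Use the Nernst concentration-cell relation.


Apply the Nernst concentration-cell relation: E = (RT/nF)*ln(C_cathode/C_anode)
RT/nF = 8.314*310/(4*96485) = 0.00667808 V
ln(5.8/0.57) = 2.31998
E = 0.00667808 * 2.31998 = 0.01549 V

0.01549 V


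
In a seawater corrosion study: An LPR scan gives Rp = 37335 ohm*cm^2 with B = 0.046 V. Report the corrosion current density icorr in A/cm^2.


Apply the Stern-Geary relation: icorr = B / Rp
icorr = 0.046 / 37335 = 1.232×10^-6 A/cm^2

1.232×10^-6 A/cm^2


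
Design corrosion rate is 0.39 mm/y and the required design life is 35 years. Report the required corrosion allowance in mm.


Corrosion allowance = CR × design life
CA = 0.39 * 35 = 13.65 mm

13.65 mm


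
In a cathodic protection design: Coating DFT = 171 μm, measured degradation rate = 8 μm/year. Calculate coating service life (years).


Service life = thickness / degradation rate
Life = 171 / 8 = 21.4 years

21.4 years


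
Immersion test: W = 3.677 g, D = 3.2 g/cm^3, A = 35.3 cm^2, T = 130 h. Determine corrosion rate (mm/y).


Apply the mm/y weight-loss relation: CR = 87600 * W / (D * A * T)
Numerator: 87600 * 3.677 = 322105.2
Denominator: 3.2 * 35.3 * 130 = 14684.8
CR = 322105.2 / 14684.8 = 21.9346 mm/y

21.9346 mm/y


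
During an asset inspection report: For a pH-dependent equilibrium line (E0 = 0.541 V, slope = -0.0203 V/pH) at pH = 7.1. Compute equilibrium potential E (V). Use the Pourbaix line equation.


Apply the Pourbaix line equation: E = E0 + slope*pH
E = 0.541 + (-0.0203)*7.1 = 0.541 + (-0.14413) = 0.39687 V
Rounded to 4 decimal places: E = 0.3969 V

0.3969 V


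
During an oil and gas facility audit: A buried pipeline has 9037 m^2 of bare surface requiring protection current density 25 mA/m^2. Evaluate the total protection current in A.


I = area * current density, then convert mA → A (÷1000)
I = 9037 * 25 / 1000 = 225.93 A

225.93 A


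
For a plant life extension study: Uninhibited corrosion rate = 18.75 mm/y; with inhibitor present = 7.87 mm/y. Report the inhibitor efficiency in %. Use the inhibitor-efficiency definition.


Apply the inhibitor-efficiency definition: IE = (CR_blank − CR_inh)/CR_blank × 100
IE = (18.75 − 7.87) / 18.75 × 100
IE = 10.88 / 18.75 × 100 = 58.0 %

58.0 %


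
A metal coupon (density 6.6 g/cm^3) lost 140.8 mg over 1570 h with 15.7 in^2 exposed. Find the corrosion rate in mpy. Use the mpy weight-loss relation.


Apply the mpy weight-loss relation: CR = 534 * W / (D * A * T)
Numerator: 534 * 140.8 = 75187.2
Denominator: 6.6 * 15.7 * 1570 = 162683.4
CR = 75187.2 / 162683.4 = 0.46217 mpy

0.46217 mpy


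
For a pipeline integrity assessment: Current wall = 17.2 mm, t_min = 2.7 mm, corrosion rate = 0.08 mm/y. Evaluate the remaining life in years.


Apply the remaining-life relation: RL = (t_current − t_min) / CR
RL = (17.2 − 2.7) / 0.08 = 14.5 / 0.08 = 181.3 years

181.3 years


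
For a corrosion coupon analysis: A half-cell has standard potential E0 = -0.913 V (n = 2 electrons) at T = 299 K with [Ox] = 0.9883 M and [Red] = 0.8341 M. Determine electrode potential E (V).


Apply the Nernst equation: E = E0 + (RT/nF)*ln([Ox]/[Red])
Step 1: RT/nF = 8.314*299/(2*96485) = 0.01288224 V
Step 2: [Ox]/[Red] = 0.9883/0.8341 = 1.18487
Step 3: ln(1.18487) = 0.169633
Step 4: correction = 0.01288224 * 0.169633 = 0.002 V
E = -0.913 + 0.002 = -0.911 V

-0.911 V


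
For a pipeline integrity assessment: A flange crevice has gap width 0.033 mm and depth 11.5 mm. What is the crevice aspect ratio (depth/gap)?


Aspect ratio = depth / gap
Ratio = 11.5 / 0.033 = 348.5

348.5


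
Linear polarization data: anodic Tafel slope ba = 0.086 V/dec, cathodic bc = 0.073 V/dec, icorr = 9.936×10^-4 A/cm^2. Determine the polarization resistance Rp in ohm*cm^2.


Apply the Stern-Geary equation: Rp = ba*bc / (2.303*icorr*(ba+bc))
ba*bc = 0.086*0.073 = 0.006278
ba+bc = 0.159; 2.303*icorr*(ba+bc) = 2.303*9.936×10^-4*0.159 = 3.6383347×10^-4
Rp = 0.006278 / 3.6383347×10^-4 = 17.26 ohm*cm^2

17.26 ohm*cm^2


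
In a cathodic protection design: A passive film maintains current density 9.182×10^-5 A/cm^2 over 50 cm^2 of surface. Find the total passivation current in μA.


I = i_pass * A, then convert A → μA (×10^6)
I = 9.182×10^-5 * 50 * 10^6 = 4591.0 μA

4591.0 μA


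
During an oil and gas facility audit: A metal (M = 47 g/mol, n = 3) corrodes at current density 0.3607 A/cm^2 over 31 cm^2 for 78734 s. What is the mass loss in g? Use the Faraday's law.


Apply Faraday's law: m = i*A*t*M / (n*F)
Total charge passed Q = i*A*t = 0.3607*31*78734 = 880379.9678 C
m = Q*M/(n*F) = 880379.9678*47/(3*96485) = 142.9509 g

142.9509 g


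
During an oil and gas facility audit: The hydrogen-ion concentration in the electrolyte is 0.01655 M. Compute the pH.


pH = −log10[H+]
pH = −log10(0.01655) = 1.78

1.78


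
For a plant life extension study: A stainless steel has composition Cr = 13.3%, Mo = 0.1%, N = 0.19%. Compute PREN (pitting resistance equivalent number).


Apply the PREN formula: PREN = Cr + 3.3*Mo + 16*N
PREN = 13.3 + 3.3*0.1 + 16*0.19
PREN = 13.3 + 0.33 + 3.04 = 16.67

16.67


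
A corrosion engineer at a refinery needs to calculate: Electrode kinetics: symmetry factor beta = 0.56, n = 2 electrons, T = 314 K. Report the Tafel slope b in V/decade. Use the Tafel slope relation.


Apply the Tafel slope relation: b = 2.303*R*T/(beta*n*F)
Numerator: 2.303 * 8.314 * 314 = 6012.2
Denominator: 0.56 * 2 * 96485 = 108063.2
b = 6012.2 / 108063.2 = 0.0556 V/decade

0.0556 V/decade


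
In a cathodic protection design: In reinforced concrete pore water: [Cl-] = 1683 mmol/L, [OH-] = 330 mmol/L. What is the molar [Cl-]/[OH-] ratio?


Threshold parameter = [Cl-] / [OH-] (molar basis; both in mmol/L, so units cancel)
Ratio = 1683 / 330 = 5.1

5.1


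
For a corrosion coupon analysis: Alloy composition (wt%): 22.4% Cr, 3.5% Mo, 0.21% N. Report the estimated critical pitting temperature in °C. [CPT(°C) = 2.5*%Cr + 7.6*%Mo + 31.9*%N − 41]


Apply the ASTM G48 empirical CPT estimate: CPT(°C) = 2.5*%Cr + 7.6*%Mo + 31.9*%N − 41
2.5*22.4 = 56; 7.6*3.5 = 26.6; 31.9*0.21 = 6.699
CPT = 56 + 26.6 + 6.699 − 41 = 48.299 °C
Rounded to 0.1 °C: CPT ≈ 48.3 °C

48.3 °C


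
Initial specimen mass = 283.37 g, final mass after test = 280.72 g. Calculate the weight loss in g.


Weight loss = initial − final
WL = 283.37 − 280.72 = 2.65 g

2.65 g


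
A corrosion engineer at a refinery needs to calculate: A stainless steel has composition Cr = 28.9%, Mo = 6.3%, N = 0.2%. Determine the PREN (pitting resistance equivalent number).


Apply the PREN formula: PREN = Cr + 3.3*Mo + 16*N
PREN = 28.9 + 3.3*6.3 + 16*0.2
PREN = 28.9 + 20.79 + 3.2 = 52.89

52.89


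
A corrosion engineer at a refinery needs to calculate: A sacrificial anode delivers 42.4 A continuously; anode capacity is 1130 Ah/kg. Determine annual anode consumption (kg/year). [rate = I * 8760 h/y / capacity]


Annual consumption = current * hours per year / capacity
Rate = 42.4 * 8760 / 1130 = 328.7 kg/year

328.7 kg/year


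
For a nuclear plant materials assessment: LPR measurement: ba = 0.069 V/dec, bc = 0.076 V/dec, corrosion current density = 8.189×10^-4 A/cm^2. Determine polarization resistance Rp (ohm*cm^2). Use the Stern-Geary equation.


Apply the Stern-Geary equation: Rp = ba*bc / (2.303*icorr*(ba+bc))
ba*bc = 0.069*0.076 = 0.005244
ba+bc = 0.145; 2.303*icorr*(ba+bc) = 2.303*8.189×10^-4*0.145 = 2.7345937×10^-4
Rp = 0.005244 / 2.7345937×10^-4 = 19.2 ohm*cm^2

19.2 ohm*cm^2


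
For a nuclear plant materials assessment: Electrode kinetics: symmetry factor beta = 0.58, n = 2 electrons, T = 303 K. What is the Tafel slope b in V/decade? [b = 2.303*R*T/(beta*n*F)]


Apply the Tafel slope relation: b = 2.303*R*T/(beta*n*F)
Numerator: 2.303 * 8.314 * 303 = 5801.58
Denominator: 0.58 * 2 * 96485 = 111922.6
b = 5801.58 / 111922.6 = 0.0518 V/decade

0.0518 V/decade


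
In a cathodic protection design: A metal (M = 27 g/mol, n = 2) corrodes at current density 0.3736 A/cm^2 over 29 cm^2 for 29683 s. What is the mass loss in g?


Apply Faraday's law: m = i*A*t*M / (n*F)
Total charge passed Q = i*A*t = 0.3736*29*29683 = 321597.4952 C
m = Q*M/(n*F) = 321597.4952*27/(2*96485) = 44.99732 g

44.99732 g


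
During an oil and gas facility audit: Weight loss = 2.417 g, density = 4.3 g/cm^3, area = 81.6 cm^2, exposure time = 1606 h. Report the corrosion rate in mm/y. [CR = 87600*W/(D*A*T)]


Apply the mm/y weight-loss relation: CR = 87600 * W / (D * A * T)
Numerator: 87600 * 2.417 = 211729.2
Denominator: 4.3 * 81.6 * 1606 = 563513.28
CR = 211729.2 / 563513.28 = 0.37573 mm/y

0.37573 mm/y


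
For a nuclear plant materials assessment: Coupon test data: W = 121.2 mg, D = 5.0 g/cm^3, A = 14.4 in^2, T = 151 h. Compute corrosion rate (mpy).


Apply the mpy weight-loss relation: CR = 534 * W / (D * A * T)
Numerator: 534 * 121.2 = 64720.8
Denominator: 5.0 * 14.4 * 151 = 10872.0
CR = 64720.8 / 10872.0 = 5.953 mpy

5.953 mpy


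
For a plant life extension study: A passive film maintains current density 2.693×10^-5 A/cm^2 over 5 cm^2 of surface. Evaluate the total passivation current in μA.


I = i_pass * A, then convert A → μA (×10^6)
I = 2.693×10^-5 * 5 * 10^6 = 134.65 μA

134.65 μA


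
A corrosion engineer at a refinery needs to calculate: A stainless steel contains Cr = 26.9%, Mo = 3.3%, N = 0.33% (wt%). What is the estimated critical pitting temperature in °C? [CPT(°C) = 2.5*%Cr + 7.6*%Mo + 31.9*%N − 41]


Apply the ASTM G48 empirical CPT estimate: CPT(°C) = 2.5*%Cr + 7.6*%Mo + 31.9*%N − 41
2.5*26.9 = 67.25; 7.6*3.3 = 25.08; 31.9*0.33 = 10.527
CPT = 67.25 + 25.08 + 10.527 − 41 = 61.857 °C
Rounded to 0.1 °C: CPT ≈ 61.9 °C

61.9 °C


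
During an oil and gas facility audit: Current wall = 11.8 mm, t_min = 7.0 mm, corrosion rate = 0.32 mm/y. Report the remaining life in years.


Apply the remaining-life relation: RL = (t_current − t_min) / CR
RL = (11.8 − 7.0) / 0.32 = 4.8 / 0.32 = 15.0 years

15.0 years


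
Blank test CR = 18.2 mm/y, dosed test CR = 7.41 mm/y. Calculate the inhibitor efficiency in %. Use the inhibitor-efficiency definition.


Apply the inhibitor-efficiency definition: IE = (CR_blank − CR_inh)/CR_blank × 100
IE = (18.2 − 7.41) / 18.2 × 100
IE = 10.79 / 18.2 × 100 = 59.3 %

59.3 %


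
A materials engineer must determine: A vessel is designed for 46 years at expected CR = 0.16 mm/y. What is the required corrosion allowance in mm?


Corrosion allowance = CR × design life
CA = 0.16 * 46 = 7.36 mm

7.36 mm


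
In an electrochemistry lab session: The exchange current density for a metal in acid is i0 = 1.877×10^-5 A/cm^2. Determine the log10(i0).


i0 = 1.877×10^-5 A/cm^2
log10(i0) = -4.727

-4.727


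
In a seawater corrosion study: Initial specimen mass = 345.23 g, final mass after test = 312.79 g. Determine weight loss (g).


Weight loss = initial − final
WL = 345.23 − 312.79 = 32.44 g

32.44 g


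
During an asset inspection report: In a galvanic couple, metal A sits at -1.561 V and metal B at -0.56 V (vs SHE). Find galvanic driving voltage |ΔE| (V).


Driving voltage is the absolute potential difference.
|ΔE| = |-1.561 − (-0.56)| = 1.001 V

1.001 V


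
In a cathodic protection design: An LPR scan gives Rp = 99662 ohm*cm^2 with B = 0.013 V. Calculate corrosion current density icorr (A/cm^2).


Apply the Stern-Geary relation: icorr = B / Rp
icorr = 0.013 / 99662 = 1.304×10^-7 A/cm^2

1.304×10^-7 A/cm^2


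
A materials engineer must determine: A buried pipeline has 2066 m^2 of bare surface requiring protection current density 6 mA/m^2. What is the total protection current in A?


I = area * current density, then convert mA → A (÷1000)
I = 2066 * 6 / 1000 = 12.4 A

12.4 A


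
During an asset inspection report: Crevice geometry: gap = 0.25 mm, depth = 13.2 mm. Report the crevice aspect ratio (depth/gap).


Aspect ratio = depth / gap
Ratio = 13.2 / 0.25 = 52.8

52.8


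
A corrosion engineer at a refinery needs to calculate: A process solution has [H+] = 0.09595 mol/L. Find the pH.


pH = −log10[H+]
pH = −log10(0.09595) = 1.02

1.02


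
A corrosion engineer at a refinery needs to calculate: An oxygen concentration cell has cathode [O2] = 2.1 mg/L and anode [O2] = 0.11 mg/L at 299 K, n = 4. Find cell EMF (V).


Apply the Nernst concentration-cell relation: E = (RT/nF)*ln(C_cathode/C_anode)
RT/nF = 8.314*299/(4*96485) = 0.00644112 V
ln(2.1/0.11) = 2.94921
E = 0.00644112 * 2.94921 = 0.019 V

0.019 V


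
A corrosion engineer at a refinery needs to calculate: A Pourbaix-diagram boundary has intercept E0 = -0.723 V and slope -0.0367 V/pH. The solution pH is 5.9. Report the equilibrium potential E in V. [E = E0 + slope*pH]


Apply the Pourbaix line equation: E = E0 + slope*pH
E = -0.723 + (-0.0367)*5.9 = -0.723 + (-0.21653) = -0.93953 V
Rounded to 3 decimal places: E = -0.940 V

-0.940 V


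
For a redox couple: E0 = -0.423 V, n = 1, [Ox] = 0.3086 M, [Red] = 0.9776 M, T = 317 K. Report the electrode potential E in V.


Apply the Nernst equation: E = E0 + (RT/nF)*ln([Ox]/[Red])
Step 1: RT/nF = 8.314*317/(1*96485) = 0.02731552 V
Step 2: [Ox]/[Red] = 0.3086/0.9776 = 0.315671
Step 3: ln(0.315671) = -1.153055
Step 4: correction = 0.02731552 * -1.153055 = -0.031 V
E = -0.423 + -0.031 = -0.454 V

-0.454 V


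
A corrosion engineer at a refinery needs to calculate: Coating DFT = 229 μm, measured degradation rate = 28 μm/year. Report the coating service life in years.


Service life = thickness / degradation rate
Life = 229 / 28 = 8.2 years

8.2 years


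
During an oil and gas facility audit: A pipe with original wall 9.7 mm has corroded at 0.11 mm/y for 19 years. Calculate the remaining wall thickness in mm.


Remaining wall = original − CR × time
t = 9.7 − 0.11*19 = 9.7 − 2.09 = 7.61 mm

7.61 mm


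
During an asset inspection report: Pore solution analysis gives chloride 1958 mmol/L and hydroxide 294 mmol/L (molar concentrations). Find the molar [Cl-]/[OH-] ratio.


Threshold parameter = [Cl-] / [OH-] (molar basis; both in mmol/L, so units cancel)
Ratio = 1958 / 294 = 6.66

6.66


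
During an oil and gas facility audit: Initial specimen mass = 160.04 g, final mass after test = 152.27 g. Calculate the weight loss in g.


Weight loss = initial − final
WL = 160.04 − 152.27 = 7.77 g

7.77 g


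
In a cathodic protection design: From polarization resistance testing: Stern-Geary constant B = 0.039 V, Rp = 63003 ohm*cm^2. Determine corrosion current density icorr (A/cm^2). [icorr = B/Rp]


Apply the Stern-Geary relation: icorr = B / Rp
icorr = 0.039 / 63003 = 6.19×10^-7 A/cm^2

6.19×10^-7 A/cm^2


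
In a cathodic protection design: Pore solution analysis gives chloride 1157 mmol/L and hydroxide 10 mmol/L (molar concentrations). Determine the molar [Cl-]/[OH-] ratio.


Threshold parameter = [Cl-] / [OH-] (molar basis; both in mmol/L, so units cancel)
Ratio = 1157 / 10 = 115.7

115.7


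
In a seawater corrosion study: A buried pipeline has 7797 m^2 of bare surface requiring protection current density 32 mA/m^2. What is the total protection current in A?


I = area * current density, then convert mA → A (÷1000)
I = 7797 * 32 / 1000 = 249.5 A

249.5 A


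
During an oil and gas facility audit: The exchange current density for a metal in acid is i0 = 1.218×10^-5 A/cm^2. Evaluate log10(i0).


i0 = 1.218×10^-5 A/cm^2
log10(i0) = -4.914

-4.914


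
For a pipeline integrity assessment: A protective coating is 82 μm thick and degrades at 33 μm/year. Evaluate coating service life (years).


Service life = thickness / degradation rate
Life = 82 / 33 = 2.5 years

2.5 years


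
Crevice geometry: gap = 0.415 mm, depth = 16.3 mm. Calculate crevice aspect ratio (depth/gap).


Aspect ratio = depth / gap
Ratio = 16.3 / 0.415 = 39.3

39.3


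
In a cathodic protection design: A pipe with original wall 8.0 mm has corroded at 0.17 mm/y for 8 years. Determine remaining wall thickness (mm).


Remaining wall = original − CR × time
t = 8.0 − 0.17*8 = 8.0 − 1.36 = 6.64 mm

6.64 mm


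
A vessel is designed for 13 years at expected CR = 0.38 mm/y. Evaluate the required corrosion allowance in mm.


Corrosion allowance = CR × design life
CA = 0.38 * 13 = 4.94 mm

4.94 mm


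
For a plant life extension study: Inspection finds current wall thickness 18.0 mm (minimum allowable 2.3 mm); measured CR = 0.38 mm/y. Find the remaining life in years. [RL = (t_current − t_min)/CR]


Apply the remaining-life relation: RL = (t_current − t_min) / CR
RL = (18.0 − 2.3) / 0.38 = 15.7 / 0.38 = 41.3 years

41.3 years


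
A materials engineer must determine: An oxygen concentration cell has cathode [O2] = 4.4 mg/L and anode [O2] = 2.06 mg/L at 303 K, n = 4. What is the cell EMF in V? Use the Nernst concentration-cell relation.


Apply the Nernst concentration-cell relation: E = (RT/nF)*ln(C_cathode/C_anode)
RT/nF = 8.314*303/(4*96485) = 0.00652729 V
ln(4.4/2.06) = 0.7589
E = 0.00652729 * 0.7589 = 0.00495 V

0.00495 V


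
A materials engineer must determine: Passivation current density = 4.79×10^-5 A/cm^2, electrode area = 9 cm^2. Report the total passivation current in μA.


I = i_pass * A, then convert A → μA (×10^6)
I = 4.79×10^-5 * 9 * 10^6 = 431.1 μA

431.1 μA


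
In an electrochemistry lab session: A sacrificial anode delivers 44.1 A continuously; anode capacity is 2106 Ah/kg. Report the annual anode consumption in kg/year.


Annual consumption = current * hours per year / capacity
Rate = 44.1 * 8760 / 2106 = 183.4 kg/year

183.4 kg/year


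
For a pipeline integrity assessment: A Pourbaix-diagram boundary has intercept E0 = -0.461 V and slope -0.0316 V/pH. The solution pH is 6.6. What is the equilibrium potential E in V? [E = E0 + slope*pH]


Apply the Pourbaix line equation: E = E0 + slope*pH
E = -0.461 + (-0.0316)*6.6 = -0.461 + (-0.20856) = -0.66956 V
Rounded to 4 decimal places: E = -0.6696 V

-0.6696 V


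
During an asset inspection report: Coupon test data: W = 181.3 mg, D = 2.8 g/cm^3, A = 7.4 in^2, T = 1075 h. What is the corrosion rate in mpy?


Apply the mpy weight-loss relation: CR = 534 * W / (D * A * T)
Numerator: 534 * 181.3 = 96814.2
Denominator: 2.8 * 7.4 * 1075 = 22274.0
CR = 96814.2 / 22274.0 = 4.347 mpy

4.347 mpy


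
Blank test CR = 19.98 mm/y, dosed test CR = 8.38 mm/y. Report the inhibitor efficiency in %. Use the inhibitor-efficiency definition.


Apply the inhibitor-efficiency definition: IE = (CR_blank − CR_inh)/CR_blank × 100
IE = (19.98 − 8.38) / 19.98 × 100
IE = 11.6 / 19.98 × 100 = 58.1 %

58.1 %


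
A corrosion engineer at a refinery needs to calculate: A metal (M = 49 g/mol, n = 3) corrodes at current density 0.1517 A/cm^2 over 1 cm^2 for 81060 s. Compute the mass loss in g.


Apply Faraday's law: m = i*A*t*M / (n*F)
Total charge passed Q = i*A*t = 0.1517*1*81060 = 12296.802 C
m = Q*M/(n*F) = 12296.802*49/(3*96485) = 2.08165 g

2.08165 g


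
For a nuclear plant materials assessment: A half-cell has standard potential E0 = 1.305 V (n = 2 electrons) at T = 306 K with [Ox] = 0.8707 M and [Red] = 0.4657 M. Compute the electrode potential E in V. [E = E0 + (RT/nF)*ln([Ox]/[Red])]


Apply the Nernst equation: E = E0 + (RT/nF)*ln([Ox]/[Red])
Step 1: RT/nF = 8.314*306/(2*96485) = 0.01318383 V
Step 2: [Ox]/[Red] = 0.8707/0.4657 = 1.869659
Step 3: ln(1.869659) = 0.625756
Step 4: correction = 0.01318383 * 0.625756 = 0.0082 V
E = 1.305 + 0.0082 = 1.3132 V

1.3132 V


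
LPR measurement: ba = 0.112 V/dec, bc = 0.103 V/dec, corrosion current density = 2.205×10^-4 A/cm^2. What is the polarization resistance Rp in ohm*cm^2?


Apply the Stern-Geary equation: Rp = ba*bc / (2.303*icorr*(ba+bc))
ba*bc = 0.112*0.103 = 0.011536
ba+bc = 0.215; 2.303*icorr*(ba+bc) = 2.303*2.205×10^-4*0.215 = 1.0917947×10^-4
Rp = 0.011536 / 1.0917947×10^-4 = 105.66 ohm*cm^2

105.66 ohm*cm^2


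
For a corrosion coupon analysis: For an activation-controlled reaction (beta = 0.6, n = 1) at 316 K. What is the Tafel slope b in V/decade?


Apply the Tafel slope relation: b = 2.303*R*T/(beta*n*F)
Numerator: 2.303 * 8.314 * 316 = 6050.5
Denominator: 0.6 * 1 * 96485 = 57891.0
b = 6050.5 / 57891.0 = 0.1045 V/decade

0.1045 V/decade


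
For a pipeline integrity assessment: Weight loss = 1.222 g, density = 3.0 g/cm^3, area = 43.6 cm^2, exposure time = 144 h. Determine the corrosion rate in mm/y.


Apply the mm/y weight-loss relation: CR = 87600 * W / (D * A * T)
Numerator: 87600 * 1.222 = 107047.2
Denominator: 3.0 * 43.6 * 144 = 18835.2
CR = 107047.2 / 18835.2 = 5.683359 mm/y

5.683359 mm/y


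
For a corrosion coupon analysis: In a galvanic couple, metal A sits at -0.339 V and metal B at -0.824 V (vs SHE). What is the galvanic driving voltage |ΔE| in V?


Driving voltage is the absolute potential difference.
|ΔE| = |-0.339 − (-0.824)| = 0.485 V

0.485 V


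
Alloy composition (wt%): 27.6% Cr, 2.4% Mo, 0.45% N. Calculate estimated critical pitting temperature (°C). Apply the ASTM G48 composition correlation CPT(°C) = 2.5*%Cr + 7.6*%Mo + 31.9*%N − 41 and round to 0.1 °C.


Apply the ASTM G48 empirical CPT estimate: CPT(°C) = 2.5*%Cr + 7.6*%Mo + 31.9*%N − 41
2.5*27.6 = 69; 7.6*2.4 = 18.24; 31.9*0.45 = 14.355
CPT = 69 + 18.24 + 14.355 − 41 = 60.595 °C
Rounded to 0.1 °C: CPT ≈ 60.6 °C

60.6 °C


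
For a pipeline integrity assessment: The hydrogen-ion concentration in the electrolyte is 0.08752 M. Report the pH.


pH = −log10[H+]
pH = −log10(0.08752) = 1.06

1.06


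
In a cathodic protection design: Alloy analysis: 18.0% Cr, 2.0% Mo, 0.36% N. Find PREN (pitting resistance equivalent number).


Apply the PREN formula: PREN = Cr + 3.3*Mo + 16*N
PREN = 18.0 + 3.3*2.0 + 16*0.36
PREN = 18.0 + 6.6 + 5.76 = 30.36

30.36


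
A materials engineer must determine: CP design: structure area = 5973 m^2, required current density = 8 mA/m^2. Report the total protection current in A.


I = area * current density, then convert mA → A (÷1000)
I = 5973 * 8 / 1000 = 47.78 A

47.78 A


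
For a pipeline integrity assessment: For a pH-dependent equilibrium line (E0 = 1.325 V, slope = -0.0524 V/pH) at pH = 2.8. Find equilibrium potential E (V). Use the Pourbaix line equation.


Apply the Pourbaix line equation: E = E0 + slope*pH
E = 1.325 + (-0.0524)*2.8 = 1.325 + (-0.14672) = 1.17828 V
Rounded to 3 decimal places: E = 1.178 V

1.178 V


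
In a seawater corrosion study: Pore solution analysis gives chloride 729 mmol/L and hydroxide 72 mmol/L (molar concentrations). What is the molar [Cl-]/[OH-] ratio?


Threshold parameter = [Cl-] / [OH-] (molar basis; both in mmol/L, so units cancel)
Ratio = 729 / 72 = 10.13

10.13


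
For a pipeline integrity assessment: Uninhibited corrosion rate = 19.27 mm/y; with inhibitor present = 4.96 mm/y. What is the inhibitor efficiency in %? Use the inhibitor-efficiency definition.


Apply the inhibitor-efficiency definition: IE = (CR_blank − CR_inh)/CR_blank × 100
IE = (19.27 − 4.96) / 19.27 × 100
IE = 14.31 / 19.27 × 100 = 74.3 %

74.3 %


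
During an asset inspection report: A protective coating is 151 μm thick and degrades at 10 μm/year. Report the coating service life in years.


Service life = thickness / degradation rate
Life = 151 / 10 = 15.1 years

15.1 years


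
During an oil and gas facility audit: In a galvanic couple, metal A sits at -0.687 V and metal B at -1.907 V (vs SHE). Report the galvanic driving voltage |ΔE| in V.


Driving voltage is the absolute potential difference.
|ΔE| = |-0.687 − (-1.907)| = 1.22 V

1.22 V


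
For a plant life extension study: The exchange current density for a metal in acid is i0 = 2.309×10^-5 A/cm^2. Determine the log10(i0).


i0 = 2.309×10^-5 A/cm^2
log10(i0) = -4.637

-4.637


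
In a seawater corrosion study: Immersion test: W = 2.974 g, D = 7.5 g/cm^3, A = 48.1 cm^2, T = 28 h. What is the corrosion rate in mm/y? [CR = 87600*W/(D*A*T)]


Apply the mm/y weight-loss relation: CR = 87600 * W / (D * A * T)
Numerator: 87600 * 2.974 = 260522.4
Denominator: 7.5 * 48.1 * 28 = 10101.0
CR = 260522.4 / 10101.0 = 25.791743 mm/y

25.791743 mm/y


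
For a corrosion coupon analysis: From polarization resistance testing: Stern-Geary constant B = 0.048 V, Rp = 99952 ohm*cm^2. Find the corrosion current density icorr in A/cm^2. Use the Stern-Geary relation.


Apply the Stern-Geary relation: icorr = B / Rp
icorr = 0.048 / 99952 = 4.802×10^-7 A/cm^2

4.802×10^-7 A/cm^2


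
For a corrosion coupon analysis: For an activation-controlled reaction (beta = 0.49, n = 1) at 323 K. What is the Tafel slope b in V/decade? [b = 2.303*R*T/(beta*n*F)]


Apply the Tafel slope relation: b = 2.303*R*T/(beta*n*F)
Numerator: 2.303 * 8.314 * 323 = 6184.53
Denominator: 0.49 * 1 * 96485 = 47277.65
b = 6184.53 / 47277.65 = 0.131 V/decade

0.131 V/decade


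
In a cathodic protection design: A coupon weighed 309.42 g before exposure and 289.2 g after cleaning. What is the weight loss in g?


Weight loss = initial − final
WL = 309.42 − 289.2 = 20.22 g

20.22 g


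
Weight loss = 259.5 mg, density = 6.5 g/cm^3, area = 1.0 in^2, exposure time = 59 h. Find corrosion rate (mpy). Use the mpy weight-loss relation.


Apply the mpy weight-loss relation: CR = 534 * W / (D * A * T)
Numerator: 534 * 259.5 = 138573.0
Denominator: 6.5 * 1.0 * 59 = 383.5
CR = 138573.0 / 383.5 = 361.338 mpy

361.338 mpy


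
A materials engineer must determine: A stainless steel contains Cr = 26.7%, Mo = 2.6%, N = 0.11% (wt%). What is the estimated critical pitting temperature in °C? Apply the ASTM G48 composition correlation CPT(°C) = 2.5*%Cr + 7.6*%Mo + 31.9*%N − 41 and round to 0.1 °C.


Apply the ASTM G48 empirical CPT estimate: CPT(°C) = 2.5*%Cr + 7.6*%Mo + 31.9*%N − 41
2.5*26.7 = 66.75; 7.6*2.6 = 19.76; 31.9*0.11 = 3.509
CPT = 66.75 + 19.76 + 3.509 − 41 = 49.019 °C
Rounded to 0.1 °C: CPT ≈ 49.0 °C

49.0 °C


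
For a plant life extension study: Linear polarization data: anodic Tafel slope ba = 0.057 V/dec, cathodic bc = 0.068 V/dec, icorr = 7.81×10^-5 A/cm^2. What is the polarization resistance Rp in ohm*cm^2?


Apply the Stern-Geary equation: Rp = ba*bc / (2.303*icorr*(ba+bc))
ba*bc = 0.057*0.068 = 0.003876
ba+bc = 0.125; 2.303*icorr*(ba+bc) = 2.303*7.81×10^-5*0.125 = 2.2483037×10^-5
Rp = 0.003876 / 2.2483037×10^-5 = 172.4 ohm*cm^2

172.4 ohm*cm^2


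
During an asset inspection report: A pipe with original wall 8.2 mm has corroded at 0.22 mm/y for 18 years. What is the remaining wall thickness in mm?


Remaining wall = original − CR × time
t = 8.2 − 0.22*18 = 8.2 − 3.96 = 4.24 mm

4.24 mm


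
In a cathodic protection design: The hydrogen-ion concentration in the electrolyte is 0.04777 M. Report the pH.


pH = −log10[H+]
pH = −log10(0.04777) = 1.32

1.32


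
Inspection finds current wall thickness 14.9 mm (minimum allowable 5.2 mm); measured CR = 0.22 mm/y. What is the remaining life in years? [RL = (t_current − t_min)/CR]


Apply the remaining-life relation: RL = (t_current − t_min) / CR
RL = (14.9 − 5.2) / 0.22 = 9.7 / 0.22 = 44.1 years

44.1 years


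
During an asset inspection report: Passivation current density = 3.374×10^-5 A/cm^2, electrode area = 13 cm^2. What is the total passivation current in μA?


I = i_pass * A, then convert A → μA (×10^6)
I = 3.374×10^-5 * 13 * 10^6 = 438.62 μA

438.62 μA


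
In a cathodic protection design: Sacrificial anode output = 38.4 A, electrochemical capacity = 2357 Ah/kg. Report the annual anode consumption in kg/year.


Annual consumption = current * hours per year / capacity
Rate = 38.4 * 8760 / 2357 = 142.7 kg/year

142.7 kg/year


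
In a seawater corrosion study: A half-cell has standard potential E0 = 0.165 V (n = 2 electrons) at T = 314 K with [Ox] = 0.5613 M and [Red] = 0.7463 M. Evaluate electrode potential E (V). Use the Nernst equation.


Apply the Nernst equation: E = E0 + (RT/nF)*ln([Ox]/[Red])
Step 1: RT/nF = 8.314*314/(2*96485) = 0.01352851 V
Step 2: [Ox]/[Red] = 0.5613/0.7463 = 0.75211
Step 3: ln(0.75211) = -0.284873
Step 4: correction = 0.01352851 * -0.284873 = -0.004 V
E = 0.165 + -0.004 = 0.161 V

0.161 V


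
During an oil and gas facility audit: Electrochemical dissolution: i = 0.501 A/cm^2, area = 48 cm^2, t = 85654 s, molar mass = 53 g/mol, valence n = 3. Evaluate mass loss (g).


Apply Faraday's law: m = i*A*t*M / (n*F)
Total charge passed Q = i*A*t = 0.501*48*85654 = 2059807.392 C
m = Q*M/(n*F) = 2059807.392*53/(3*96485) = 377.15635 g

377.15635 g


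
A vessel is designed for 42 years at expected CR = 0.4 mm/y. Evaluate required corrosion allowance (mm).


Corrosion allowance = CR × design life
CA = 0.4 * 42 = 16.8 mm

16.8 mm


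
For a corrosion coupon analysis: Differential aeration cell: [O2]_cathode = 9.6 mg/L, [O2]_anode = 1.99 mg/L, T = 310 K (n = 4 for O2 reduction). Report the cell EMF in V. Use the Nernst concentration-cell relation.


Apply the Nernst concentration-cell relation: E = (RT/nF)*ln(C_cathode/C_anode)
RT/nF = 8.314*310/(4*96485) = 0.00667808 V
ln(9.6/1.99) = 1.57363
E = 0.00667808 * 1.57363 = 0.01051 V

0.01051 V


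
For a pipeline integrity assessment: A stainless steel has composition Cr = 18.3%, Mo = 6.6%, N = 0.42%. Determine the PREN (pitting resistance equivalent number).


Apply the PREN formula: PREN = Cr + 3.3*Mo + 16*N
PREN = 18.3 + 3.3*6.6 + 16*0.42
PREN = 18.3 + 21.78 + 6.72 = 46.8

46.8


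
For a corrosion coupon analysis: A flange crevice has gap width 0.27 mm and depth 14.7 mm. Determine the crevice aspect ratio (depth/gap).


Aspect ratio = depth / gap
Ratio = 14.7 / 0.27 = 54.4

54.4


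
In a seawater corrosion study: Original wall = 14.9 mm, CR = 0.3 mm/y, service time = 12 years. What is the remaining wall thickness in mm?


Remaining wall = original − CR × time
t = 14.9 − 0.3*12 = 14.9 − 3.6 = 11.3 mm

11.3 mm


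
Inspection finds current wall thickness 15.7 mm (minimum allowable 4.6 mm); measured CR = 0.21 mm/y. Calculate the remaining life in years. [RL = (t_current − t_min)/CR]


Apply the remaining-life relation: RL = (t_current − t_min) / CR
RL = (15.7 − 4.6) / 0.21 = 11.1 / 0.21 = 52.9 years

52.9 years


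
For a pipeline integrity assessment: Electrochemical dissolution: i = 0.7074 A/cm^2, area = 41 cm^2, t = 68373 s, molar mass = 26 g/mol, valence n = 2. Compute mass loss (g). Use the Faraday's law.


Apply Faraday's law: m = i*A*t*M / (n*F)
Total charge passed Q = i*A*t = 0.7074*41*68373 = 1983049.4682 C
m = Q*M/(n*F) = 1983049.4682*26/(2*96485) = 267.188 g

267.188 g


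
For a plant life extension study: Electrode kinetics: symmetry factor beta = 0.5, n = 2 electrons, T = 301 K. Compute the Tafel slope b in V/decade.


Apply the Tafel slope relation: b = 2.303*R*T/(beta*n*F)
Numerator: 2.303 * 8.314 * 301 = 5763.29
Denominator: 0.5 * 2 * 96485 = 96485.0
b = 5763.29 / 96485.0 = 0.0597 V/decade

0.0597 V/decade


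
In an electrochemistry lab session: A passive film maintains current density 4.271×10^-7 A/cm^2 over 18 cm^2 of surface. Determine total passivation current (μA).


I = i_pass * A, then convert A → μA (×10^6)
I = 4.271×10^-7 * 18 * 10^6 = 7.69 μA

7.69 μA


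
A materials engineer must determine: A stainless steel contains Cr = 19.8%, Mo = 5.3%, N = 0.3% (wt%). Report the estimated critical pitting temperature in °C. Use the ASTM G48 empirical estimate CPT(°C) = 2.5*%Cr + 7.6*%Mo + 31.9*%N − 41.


Apply the ASTM G48 empirical CPT estimate: CPT(°C) = 2.5*%Cr + 7.6*%Mo + 31.9*%N − 41
2.5*19.8 = 49.5; 7.6*5.3 = 40.28; 31.9*0.3 = 9.57
CPT = 49.5 + 40.28 + 9.57 − 41 = 58.35 °C
Rounded to 0.1 °C: CPT ≈ 58.4 °C

58.4 °C


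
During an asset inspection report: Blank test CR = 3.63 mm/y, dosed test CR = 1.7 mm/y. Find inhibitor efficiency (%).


Apply the inhibitor-efficiency definition: IE = (CR_blank − CR_inh)/CR_blank × 100
IE = (3.63 − 1.7) / 3.63 × 100
IE = 1.93 / 3.63 × 100 = 53.2 %

53.2 %


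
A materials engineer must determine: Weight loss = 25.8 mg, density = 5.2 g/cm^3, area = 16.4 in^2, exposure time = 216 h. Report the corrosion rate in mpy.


Apply the mpy weight-loss relation: CR = 534 * W / (D * A * T)
Numerator: 534 * 25.8 = 13777.2
Denominator: 5.2 * 16.4 * 216 = 18420.48
CR = 13777.2 / 18420.48 = 0.74793 mpy

0.74793 mpy


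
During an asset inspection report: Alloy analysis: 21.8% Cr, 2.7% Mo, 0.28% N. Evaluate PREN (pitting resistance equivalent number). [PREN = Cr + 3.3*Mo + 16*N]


Apply the PREN formula: PREN = Cr + 3.3*Mo + 16*N
PREN = 21.8 + 3.3*2.7 + 16*0.28
PREN = 21.8 + 8.91 + 4.48 = 35.19

35.19


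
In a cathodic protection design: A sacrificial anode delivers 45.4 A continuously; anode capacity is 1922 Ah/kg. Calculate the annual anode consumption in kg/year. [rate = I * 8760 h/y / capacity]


Annual consumption = current * hours per year / capacity
Rate = 45.4 * 8760 / 1922 = 206.9 kg/year

206.9 kg/year


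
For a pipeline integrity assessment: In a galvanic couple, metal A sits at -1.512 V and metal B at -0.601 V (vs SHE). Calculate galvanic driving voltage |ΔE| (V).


Driving voltage is the absolute potential difference.
|ΔE| = |-1.512 − (-0.601)| = 0.911 V

0.911 V


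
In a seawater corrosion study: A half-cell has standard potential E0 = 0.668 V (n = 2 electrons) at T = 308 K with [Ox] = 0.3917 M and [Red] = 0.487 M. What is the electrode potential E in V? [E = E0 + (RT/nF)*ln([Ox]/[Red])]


Apply the Nernst equation: E = E0 + (RT/nF)*ln([Ox]/[Red])
Step 1: RT/nF = 8.314*308/(2*96485) = 0.01327 V
Step 2: [Ox]/[Red] = 0.3917/0.487 = 0.804312
Step 3: ln(0.804312) = -0.217768
Step 4: correction = 0.01327 * -0.217768 = -0.0029 V
E = 0.668 + -0.0029 = 0.6651 V

0.6651 V


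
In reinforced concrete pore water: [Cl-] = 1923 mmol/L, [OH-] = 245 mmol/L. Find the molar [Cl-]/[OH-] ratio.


Threshold parameter = [Cl-] / [OH-] (molar basis; both in mmol/L, so units cancel)
Ratio = 1923 / 245 = 7.85

7.85


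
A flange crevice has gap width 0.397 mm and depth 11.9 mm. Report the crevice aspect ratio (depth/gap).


Aspect ratio = depth / gap
Ratio = 11.9 / 0.397 = 30.0

30.0


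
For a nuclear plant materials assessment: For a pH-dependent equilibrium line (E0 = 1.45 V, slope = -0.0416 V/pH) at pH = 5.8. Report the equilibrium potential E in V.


Apply the Pourbaix line equation: E = E0 + slope*pH
E = 1.45 + (-0.0416)*5.8 = 1.45 + (-0.24128) = 1.20872 V
Rounded to 4 decimal places: E = 1.2087 V

1.2087 V
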